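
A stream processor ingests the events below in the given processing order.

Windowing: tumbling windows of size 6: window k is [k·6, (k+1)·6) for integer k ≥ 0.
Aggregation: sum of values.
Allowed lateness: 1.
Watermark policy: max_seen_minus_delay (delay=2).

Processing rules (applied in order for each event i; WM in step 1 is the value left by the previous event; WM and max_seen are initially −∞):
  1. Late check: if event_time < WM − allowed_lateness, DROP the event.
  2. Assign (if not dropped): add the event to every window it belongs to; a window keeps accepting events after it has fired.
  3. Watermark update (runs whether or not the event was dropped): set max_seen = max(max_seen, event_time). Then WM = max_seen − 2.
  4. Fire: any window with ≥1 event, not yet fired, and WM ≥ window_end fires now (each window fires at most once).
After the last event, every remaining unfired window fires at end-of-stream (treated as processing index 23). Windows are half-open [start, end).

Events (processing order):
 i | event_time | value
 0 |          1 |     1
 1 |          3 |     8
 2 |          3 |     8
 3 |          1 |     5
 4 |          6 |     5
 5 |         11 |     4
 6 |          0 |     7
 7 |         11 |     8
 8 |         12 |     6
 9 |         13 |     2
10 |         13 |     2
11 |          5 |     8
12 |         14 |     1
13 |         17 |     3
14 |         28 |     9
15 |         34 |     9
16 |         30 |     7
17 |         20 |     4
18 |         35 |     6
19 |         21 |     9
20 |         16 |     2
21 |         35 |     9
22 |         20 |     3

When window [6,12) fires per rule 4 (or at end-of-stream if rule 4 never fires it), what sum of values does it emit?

17

i=0 t=1 v=1: → [0,6); WM=-1
i=1 t=3 v=8: → [0,6); WM=1
i=2 t=3 v=8: → [0,6); WM=1
i=3 t=1 v=5: → [0,6); WM=1
i=4 t=6 v=5: → [6,12); WM=4
i=5 t=11 v=4: → [6,12); WM=9; [0,6) fires=22
i=6 t=0 v=7: DROP (t<9-1); WM=9
i=7 t=11 v=8: → [6,12); WM=9
i=8 t=12 v=6: → [12,18); WM=10
i=9 t=13 v=2: → [12,18); WM=11
i=10 t=13 v=2: → [12,18); WM=11
i=11 t=5 v=8: DROP (t<11-1); WM=11
i=12 t=14 v=1: → [12,18); WM=12; [6,12) fires=17
i=13 t=17 v=3: → [12,18); WM=15
i=14 t=28 v=9: → [24,30); WM=26; [12,18) fires=14
i=15 t=34 v=9: → [30,36); WM=32; [24,30) fires=9
i=16 t=30 v=7: DROP (t<32-1); WM=32
i=17 t=20 v=4: DROP (t<32-1); WM=32
i=18 t=35 v=6: → [30,36); WM=33
i=19 t=21 v=9: DROP (t<33-1); WM=33
i=20 t=16 v=2: DROP (t<33-1); WM=33
i=21 t=35 v=9: → [30,36); WM=33
i=22 t=20 v=3: DROP (t<33-1); WM=33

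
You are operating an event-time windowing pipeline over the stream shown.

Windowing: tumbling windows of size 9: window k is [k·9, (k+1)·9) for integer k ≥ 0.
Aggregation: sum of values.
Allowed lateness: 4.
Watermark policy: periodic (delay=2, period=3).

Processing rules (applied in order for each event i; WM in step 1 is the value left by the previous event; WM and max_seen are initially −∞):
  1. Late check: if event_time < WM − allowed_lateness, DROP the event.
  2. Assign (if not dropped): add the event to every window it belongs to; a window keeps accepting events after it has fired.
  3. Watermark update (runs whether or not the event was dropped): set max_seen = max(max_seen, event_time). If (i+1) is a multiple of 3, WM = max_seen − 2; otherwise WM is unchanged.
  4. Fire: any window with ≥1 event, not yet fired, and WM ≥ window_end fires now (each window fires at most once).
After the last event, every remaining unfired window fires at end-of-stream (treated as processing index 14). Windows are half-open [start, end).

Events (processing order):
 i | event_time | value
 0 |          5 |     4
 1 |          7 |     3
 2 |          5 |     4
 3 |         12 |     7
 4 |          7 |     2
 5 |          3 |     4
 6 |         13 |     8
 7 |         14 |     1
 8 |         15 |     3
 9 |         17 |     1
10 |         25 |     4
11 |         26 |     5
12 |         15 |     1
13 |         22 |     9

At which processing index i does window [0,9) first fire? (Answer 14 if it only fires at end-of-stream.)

i=0 t=5 v=4: → [0,9); WM=−∞
i=1 t=7 v=3: → [0,9); WM=−∞
i=2 t=5 v=4: → [0,9); WM=5
i=3 t=12 v=7: → [9,18); WM=5
i=4 t=7 v=2: → [0,9); WM=5
i=5 t=3 v=4: → [0,9); WM=10; [0,9) fires=17
i=6 t=13 v=8: → [9,18); WM=10
i=7 t=14 v=1: → [9,18); WM=10
i=8 t=15 v=3: → [9,18); WM=13
i=9 t=17 v=1: → [9,18); WM=13
i=10 t=25 v=4: → [18,27); WM=13
i=11 t=26 v=5: → [18,27); WM=24; [9,18) fires=20
i=12 t=15 v=1: DROP (t<24-4); WM=24
i=13 t=22 v=9: → [18,27); WM=24

5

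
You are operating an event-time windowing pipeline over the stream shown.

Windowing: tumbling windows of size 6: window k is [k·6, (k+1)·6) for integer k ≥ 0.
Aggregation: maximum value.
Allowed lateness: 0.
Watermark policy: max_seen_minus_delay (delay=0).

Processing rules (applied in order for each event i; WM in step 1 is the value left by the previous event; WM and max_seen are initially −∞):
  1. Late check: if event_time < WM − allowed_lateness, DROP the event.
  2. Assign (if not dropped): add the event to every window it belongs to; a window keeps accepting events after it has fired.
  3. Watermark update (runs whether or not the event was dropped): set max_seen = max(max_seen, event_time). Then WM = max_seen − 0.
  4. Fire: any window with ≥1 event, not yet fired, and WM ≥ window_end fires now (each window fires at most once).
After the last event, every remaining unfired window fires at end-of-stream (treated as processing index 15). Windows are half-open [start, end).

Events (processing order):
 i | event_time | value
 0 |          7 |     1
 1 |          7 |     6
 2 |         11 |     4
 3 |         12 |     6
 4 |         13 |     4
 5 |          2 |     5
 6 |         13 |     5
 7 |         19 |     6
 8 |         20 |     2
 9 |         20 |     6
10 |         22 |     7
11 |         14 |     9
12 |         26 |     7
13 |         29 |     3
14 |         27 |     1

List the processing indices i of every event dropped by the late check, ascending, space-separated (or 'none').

5 11 14

i=0 t=7 v=1: → [6,12); WM=7
i=1 t=7 v=6: → [6,12); WM=7
i=2 t=11 v=4: → [6,12); WM=11
i=3 t=12 v=6: → [12,18); WM=12; [6,12) fires=6
i=4 t=13 v=4: → [12,18); WM=13
i=5 t=2 v=5: DROP (t<13-0); WM=13
i=6 t=13 v=5: → [12,18); WM=13
i=7 t=19 v=6: → [18,24); WM=19; [12,18) fires=6
i=8 t=20 v=2: → [18,24); WM=20
i=9 t=20 v=6: → [18,24); WM=20
i=10 t=22 v=7: → [18,24); WM=22
i=11 t=14 v=9: DROP (t<22-0); WM=22
i=12 t=26 v=7: → [24,30); WM=26; [18,24) fires=7
i=13 t=29 v=3: → [24,30); WM=29
i=14 t=27 v=1: DROP (t<29-0); WM=29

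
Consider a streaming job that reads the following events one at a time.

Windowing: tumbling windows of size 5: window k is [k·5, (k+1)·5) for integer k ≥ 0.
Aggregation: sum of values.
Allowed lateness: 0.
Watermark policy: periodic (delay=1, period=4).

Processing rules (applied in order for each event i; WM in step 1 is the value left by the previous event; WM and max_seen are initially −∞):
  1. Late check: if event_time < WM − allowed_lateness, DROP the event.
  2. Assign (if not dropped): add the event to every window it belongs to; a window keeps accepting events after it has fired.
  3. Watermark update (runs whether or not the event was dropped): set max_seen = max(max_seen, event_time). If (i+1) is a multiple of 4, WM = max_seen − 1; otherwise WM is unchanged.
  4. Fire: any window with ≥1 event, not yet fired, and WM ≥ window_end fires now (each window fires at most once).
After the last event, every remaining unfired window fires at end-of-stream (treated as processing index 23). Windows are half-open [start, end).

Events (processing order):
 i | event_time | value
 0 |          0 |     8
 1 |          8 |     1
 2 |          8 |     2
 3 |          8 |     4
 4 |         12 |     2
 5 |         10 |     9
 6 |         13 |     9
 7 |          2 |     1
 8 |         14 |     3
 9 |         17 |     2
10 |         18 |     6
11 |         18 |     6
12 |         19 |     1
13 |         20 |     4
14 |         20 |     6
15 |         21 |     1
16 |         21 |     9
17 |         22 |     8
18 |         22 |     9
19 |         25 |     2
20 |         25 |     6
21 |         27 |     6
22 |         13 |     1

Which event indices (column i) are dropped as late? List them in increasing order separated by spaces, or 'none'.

7 22

i=0 t=0 v=8: → [0,5); WM=−∞
i=1 t=8 v=1: → [5,10); WM=−∞
i=2 t=8 v=2: → [5,10); WM=−∞
i=3 t=8 v=4: → [5,10); WM=7; [0,5) fires=8
i=4 t=12 v=2: → [10,15); WM=7
i=5 t=10 v=9: → [10,15); WM=7
i=6 t=13 v=9: → [10,15); WM=7
i=7 t=2 v=1: DROP (t<7-0); WM=12; [5,10) fires=7
i=8 t=14 v=3: → [10,15); WM=12
i=9 t=17 v=2: → [15,20); WM=12
i=10 t=18 v=6: → [15,20); WM=12
i=11 t=18 v=6: → [15,20); WM=17; [10,15) fires=23
i=12 t=19 v=1: → [15,20); WM=17
i=13 t=20 v=4: → [20,25); WM=17
i=14 t=20 v=6: → [20,25); WM=17
i=15 t=21 v=1: → [20,25); WM=20; [15,20) fires=15
i=16 t=21 v=9: → [20,25); WM=20
i=17 t=22 v=8: → [20,25); WM=20
i=18 t=22 v=9: → [20,25); WM=20
i=19 t=25 v=2: → [25,30); WM=24
i=20 t=25 v=6: → [25,30); WM=24
i=21 t=27 v=6: → [25,30); WM=24
i=22 t=13 v=1: DROP (t<24-0); WM=24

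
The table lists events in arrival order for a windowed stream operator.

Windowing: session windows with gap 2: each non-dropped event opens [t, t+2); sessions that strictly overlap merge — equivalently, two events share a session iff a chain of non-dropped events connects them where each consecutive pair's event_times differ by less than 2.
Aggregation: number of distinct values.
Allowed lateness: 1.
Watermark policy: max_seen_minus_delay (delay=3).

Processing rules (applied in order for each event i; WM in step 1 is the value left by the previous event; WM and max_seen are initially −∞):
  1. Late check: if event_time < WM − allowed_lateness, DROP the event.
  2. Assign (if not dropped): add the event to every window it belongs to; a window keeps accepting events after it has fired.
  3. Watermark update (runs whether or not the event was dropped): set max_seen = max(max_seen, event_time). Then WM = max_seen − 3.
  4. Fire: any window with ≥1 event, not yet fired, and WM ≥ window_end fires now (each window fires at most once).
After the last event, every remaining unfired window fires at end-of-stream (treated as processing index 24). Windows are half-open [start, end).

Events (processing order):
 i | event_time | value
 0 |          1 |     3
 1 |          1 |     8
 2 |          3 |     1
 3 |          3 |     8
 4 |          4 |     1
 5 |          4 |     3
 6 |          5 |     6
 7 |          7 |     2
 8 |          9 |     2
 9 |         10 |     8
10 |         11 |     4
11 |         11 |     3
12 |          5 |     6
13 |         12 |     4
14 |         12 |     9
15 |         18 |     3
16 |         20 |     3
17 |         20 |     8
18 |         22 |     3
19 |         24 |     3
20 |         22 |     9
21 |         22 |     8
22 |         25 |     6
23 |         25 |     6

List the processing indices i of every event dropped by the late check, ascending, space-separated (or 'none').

12

i=0 t=1 v=3: → [1,3); WM=-2
i=1 t=1 v=8: → [1,3); WM=-2
i=2 t=3 v=1: → [3,5); WM=0
i=3 t=3 v=8: → [3,5); WM=0
i=4 t=4 v=1: → [3,6); WM=1
i=5 t=4 v=3: → [3,6); WM=1
i=6 t=5 v=6: → [3,7); WM=2
i=7 t=7 v=2: → [7,9); WM=4
i=8 t=9 v=2: → [9,11); WM=6
i=9 t=10 v=8: → [9,12); WM=7
i=10 t=11 v=4: → [9,13); WM=8
i=11 t=11 v=3: → [9,13); WM=8
i=12 t=5 v=6: DROP (t<8-1); WM=8
i=13 t=12 v=4: → [9,14); WM=9
i=14 t=12 v=9: → [9,14); WM=9
i=15 t=18 v=3: → [18,20); WM=15
i=16 t=20 v=3: → [20,22); WM=17
i=17 t=20 v=8: → [20,22); WM=17
i=18 t=22 v=3: → [22,24); WM=19
i=19 t=24 v=3: → [24,26); WM=21
i=20 t=22 v=9: → [22,24); WM=21
i=21 t=22 v=8: → [22,24); WM=21
i=22 t=25 v=6: → [24,27); WM=22
i=23 t=25 v=6: → [24,27); WM=22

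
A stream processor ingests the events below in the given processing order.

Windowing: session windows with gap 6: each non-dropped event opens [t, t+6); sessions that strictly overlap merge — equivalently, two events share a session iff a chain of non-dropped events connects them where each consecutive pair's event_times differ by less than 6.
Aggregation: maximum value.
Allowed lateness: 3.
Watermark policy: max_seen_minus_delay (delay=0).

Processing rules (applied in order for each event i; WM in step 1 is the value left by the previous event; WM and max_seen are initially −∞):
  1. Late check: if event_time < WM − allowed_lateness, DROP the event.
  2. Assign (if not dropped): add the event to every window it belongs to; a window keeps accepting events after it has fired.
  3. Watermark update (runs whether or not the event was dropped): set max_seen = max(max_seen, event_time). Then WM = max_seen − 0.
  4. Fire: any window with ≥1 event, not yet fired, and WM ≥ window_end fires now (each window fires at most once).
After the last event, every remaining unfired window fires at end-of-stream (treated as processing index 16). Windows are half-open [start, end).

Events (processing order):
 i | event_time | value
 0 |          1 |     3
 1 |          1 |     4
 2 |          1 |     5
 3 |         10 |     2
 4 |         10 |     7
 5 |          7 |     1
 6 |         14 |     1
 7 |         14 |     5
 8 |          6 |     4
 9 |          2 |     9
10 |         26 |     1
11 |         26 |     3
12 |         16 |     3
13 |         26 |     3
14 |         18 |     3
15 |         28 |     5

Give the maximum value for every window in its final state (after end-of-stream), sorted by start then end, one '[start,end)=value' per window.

[1,7)=5 [7,20)=7 [26,34)=5

i=0 t=1 v=3: → [1,7); WM=1
i=1 t=1 v=4: → [1,7); WM=1
i=2 t=1 v=5: → [1,7); WM=1
i=3 t=10 v=2: → [10,16); WM=10
i=4 t=10 v=7: → [10,16); WM=10
i=5 t=7 v=1: → [7,16); WM=10
i=6 t=14 v=1: → [7,20); WM=14
i=7 t=14 v=5: → [7,20); WM=14
i=8 t=6 v=4: DROP (t<14-3); WM=14
i=9 t=2 v=9: DROP (t<14-3); WM=14
i=10 t=26 v=1: → [26,32); WM=26
i=11 t=26 v=3: → [26,32); WM=26
i=12 t=16 v=3: DROP (t<26-3); WM=26
i=13 t=26 v=3: → [26,32); WM=26
i=14 t=18 v=3: DROP (t<26-3); WM=26
i=15 t=28 v=5: → [26,34); WM=28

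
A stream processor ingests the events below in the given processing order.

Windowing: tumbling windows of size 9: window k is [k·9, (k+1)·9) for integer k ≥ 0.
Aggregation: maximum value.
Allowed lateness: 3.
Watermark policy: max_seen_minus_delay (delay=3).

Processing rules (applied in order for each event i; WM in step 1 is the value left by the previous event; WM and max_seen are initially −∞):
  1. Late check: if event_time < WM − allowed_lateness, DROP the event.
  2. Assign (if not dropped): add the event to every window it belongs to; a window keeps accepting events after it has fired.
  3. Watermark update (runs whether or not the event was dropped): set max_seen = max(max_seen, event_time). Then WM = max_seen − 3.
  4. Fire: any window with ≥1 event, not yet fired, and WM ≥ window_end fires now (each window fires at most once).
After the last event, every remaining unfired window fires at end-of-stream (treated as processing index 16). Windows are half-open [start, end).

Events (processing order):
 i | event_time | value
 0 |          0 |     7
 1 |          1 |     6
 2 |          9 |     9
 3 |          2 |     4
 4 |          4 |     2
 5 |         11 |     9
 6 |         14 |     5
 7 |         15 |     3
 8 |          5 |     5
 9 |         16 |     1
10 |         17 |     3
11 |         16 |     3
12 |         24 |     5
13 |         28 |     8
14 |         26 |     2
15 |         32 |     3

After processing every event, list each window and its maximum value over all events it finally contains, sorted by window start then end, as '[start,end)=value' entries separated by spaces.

i=0 t=0 v=7: → [0,9); WM=-3
i=1 t=1 v=6: → [0,9); WM=-2
i=2 t=9 v=9: → [9,18); WM=6
i=3 t=2 v=4: DROP (t<6-3); WM=6
i=4 t=4 v=2: → [0,9); WM=6
i=5 t=11 v=9: → [9,18); WM=8
i=6 t=14 v=5: → [9,18); WM=11; [0,9) fires=7
i=7 t=15 v=3: → [9,18); WM=12
i=8 t=5 v=5: DROP (t<12-3); WM=12
i=9 t=16 v=1: → [9,18); WM=13
i=10 t=17 v=3: → [9,18); WM=14
i=11 t=16 v=3: → [9,18); WM=14
i=12 t=24 v=5: → [18,27); WM=21; [9,18) fires=9
i=13 t=28 v=8: → [27,36); WM=25
i=14 t=26 v=2: → [18,27); WM=25
i=15 t=32 v=3: → [27,36); WM=29; [18,27) fires=5

[0,9)=7 [9,18)=9 [18,27)=5 [27,36)=8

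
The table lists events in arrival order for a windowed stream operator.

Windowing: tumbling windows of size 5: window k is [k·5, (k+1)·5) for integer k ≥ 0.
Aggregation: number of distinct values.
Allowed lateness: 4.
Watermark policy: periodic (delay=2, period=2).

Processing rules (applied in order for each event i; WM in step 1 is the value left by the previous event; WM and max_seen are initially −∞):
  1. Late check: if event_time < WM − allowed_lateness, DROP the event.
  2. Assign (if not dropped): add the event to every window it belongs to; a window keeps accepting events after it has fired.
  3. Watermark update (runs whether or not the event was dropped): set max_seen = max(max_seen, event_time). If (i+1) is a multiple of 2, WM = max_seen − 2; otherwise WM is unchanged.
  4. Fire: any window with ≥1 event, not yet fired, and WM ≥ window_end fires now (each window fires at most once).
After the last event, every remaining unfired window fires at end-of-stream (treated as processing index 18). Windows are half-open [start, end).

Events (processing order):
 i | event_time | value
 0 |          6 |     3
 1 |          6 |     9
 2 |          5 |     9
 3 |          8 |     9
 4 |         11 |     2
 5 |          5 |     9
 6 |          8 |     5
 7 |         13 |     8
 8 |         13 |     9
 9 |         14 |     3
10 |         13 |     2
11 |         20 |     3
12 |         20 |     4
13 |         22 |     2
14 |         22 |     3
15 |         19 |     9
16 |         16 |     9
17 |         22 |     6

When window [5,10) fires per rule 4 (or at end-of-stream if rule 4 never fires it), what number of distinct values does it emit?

i=0 t=6 v=3: → [5,10); WM=−∞
i=1 t=6 v=9: → [5,10); WM=4
i=2 t=5 v=9: → [5,10); WM=4
i=3 t=8 v=9: → [5,10); WM=6
i=4 t=11 v=2: → [10,15); WM=6
i=5 t=5 v=9: → [5,10); WM=9
i=6 t=8 v=5: → [5,10); WM=9
i=7 t=13 v=8: → [10,15); WM=11; [5,10) fires=3
i=8 t=13 v=9: → [10,15); WM=11
i=9 t=14 v=3: → [10,15); WM=12
i=10 t=13 v=2: → [10,15); WM=12
i=11 t=20 v=3: → [20,25); WM=18; [10,15) fires=4
i=12 t=20 v=4: → [20,25); WM=18
i=13 t=22 v=2: → [20,25); WM=20
i=14 t=22 v=3: → [20,25); WM=20
i=15 t=19 v=9: → [15,20); WM=20; [15,20) fires=1
i=16 t=16 v=9: → [15,20); WM=20
i=17 t=22 v=6: → [20,25); WM=20

3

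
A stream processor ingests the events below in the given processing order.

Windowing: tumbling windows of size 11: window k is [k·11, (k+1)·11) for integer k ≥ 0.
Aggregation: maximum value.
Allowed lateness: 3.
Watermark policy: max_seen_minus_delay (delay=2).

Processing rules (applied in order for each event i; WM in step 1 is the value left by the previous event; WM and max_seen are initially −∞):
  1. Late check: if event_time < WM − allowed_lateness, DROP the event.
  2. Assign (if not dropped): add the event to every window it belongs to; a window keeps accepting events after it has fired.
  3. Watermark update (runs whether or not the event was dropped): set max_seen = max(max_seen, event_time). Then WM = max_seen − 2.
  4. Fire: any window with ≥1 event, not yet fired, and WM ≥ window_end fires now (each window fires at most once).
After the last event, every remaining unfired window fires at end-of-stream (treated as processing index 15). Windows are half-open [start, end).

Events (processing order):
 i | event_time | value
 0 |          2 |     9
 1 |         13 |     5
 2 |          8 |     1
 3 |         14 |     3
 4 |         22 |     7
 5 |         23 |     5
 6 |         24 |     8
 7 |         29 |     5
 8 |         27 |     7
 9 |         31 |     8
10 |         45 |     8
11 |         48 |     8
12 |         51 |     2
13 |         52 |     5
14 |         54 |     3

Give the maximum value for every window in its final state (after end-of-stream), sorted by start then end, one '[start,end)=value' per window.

[0,11)=9 [11,22)=5 [22,33)=8 [44,55)=8

i=0 t=2 v=9: → [0,11); WM=0
i=1 t=13 v=5: → [11,22); WM=11; [0,11) fires=9
i=2 t=8 v=1: → [0,11); WM=11
i=3 t=14 v=3: → [11,22); WM=12
i=4 t=22 v=7: → [22,33); WM=20
i=5 t=23 v=5: → [22,33); WM=21
i=6 t=24 v=8: → [22,33); WM=22; [11,22) fires=5
i=7 t=29 v=5: → [22,33); WM=27
i=8 t=27 v=7: → [22,33); WM=27
i=9 t=31 v=8: → [22,33); WM=29
i=10 t=45 v=8: → [44,55); WM=43; [22,33) fires=8
i=11 t=48 v=8: → [44,55); WM=46
i=12 t=51 v=2: → [44,55); WM=49
i=13 t=52 v=5: → [44,55); WM=50
i=14 t=54 v=3: → [44,55); WM=52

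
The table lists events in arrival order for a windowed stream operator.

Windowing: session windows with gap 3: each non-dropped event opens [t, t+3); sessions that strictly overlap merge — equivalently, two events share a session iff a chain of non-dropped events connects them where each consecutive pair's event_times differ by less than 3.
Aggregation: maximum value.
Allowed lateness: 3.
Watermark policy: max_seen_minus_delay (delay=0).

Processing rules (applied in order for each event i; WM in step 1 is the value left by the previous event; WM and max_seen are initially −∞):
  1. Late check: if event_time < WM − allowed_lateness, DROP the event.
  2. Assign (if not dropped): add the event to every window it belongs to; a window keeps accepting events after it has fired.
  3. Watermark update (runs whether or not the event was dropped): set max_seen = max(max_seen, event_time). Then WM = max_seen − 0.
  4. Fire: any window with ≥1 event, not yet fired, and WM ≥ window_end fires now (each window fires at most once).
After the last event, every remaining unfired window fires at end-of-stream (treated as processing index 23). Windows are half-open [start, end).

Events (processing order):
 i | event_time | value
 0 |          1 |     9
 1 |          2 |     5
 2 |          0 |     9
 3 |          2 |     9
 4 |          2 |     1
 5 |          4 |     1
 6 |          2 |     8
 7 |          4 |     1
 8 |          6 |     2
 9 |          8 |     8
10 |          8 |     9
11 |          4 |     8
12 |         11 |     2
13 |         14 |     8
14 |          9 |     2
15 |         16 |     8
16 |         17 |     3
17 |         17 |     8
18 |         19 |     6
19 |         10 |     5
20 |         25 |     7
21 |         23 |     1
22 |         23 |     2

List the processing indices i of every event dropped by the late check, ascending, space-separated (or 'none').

11 14 19

i=0 t=1 v=9: → [1,4); WM=1
i=1 t=2 v=5: → [1,5); WM=2
i=2 t=0 v=9: → [0,5); WM=2
i=3 t=2 v=9: → [0,5); WM=2
i=4 t=2 v=1: → [0,5); WM=2
i=5 t=4 v=1: → [0,7); WM=4
i=6 t=2 v=8: → [0,7); WM=4
i=7 t=4 v=1: → [0,7); WM=4
i=8 t=6 v=2: → [0,9); WM=6
i=9 t=8 v=8: → [0,11); WM=8
i=10 t=8 v=9: → [0,11); WM=8
i=11 t=4 v=8: DROP (t<8-3); WM=8
i=12 t=11 v=2: → [11,14); WM=11
i=13 t=14 v=8: → [14,17); WM=14
i=14 t=9 v=2: DROP (t<14-3); WM=14
i=15 t=16 v=8: → [14,19); WM=16
i=16 t=17 v=3: → [14,20); WM=17
i=17 t=17 v=8: → [14,20); WM=17
i=18 t=19 v=6: → [14,22); WM=19
i=19 t=10 v=5: DROP (t<19-3); WM=19
i=20 t=25 v=7: → [25,28); WM=25
i=21 t=23 v=1: → [23,28); WM=25
i=22 t=23 v=2: → [23,28); WM=25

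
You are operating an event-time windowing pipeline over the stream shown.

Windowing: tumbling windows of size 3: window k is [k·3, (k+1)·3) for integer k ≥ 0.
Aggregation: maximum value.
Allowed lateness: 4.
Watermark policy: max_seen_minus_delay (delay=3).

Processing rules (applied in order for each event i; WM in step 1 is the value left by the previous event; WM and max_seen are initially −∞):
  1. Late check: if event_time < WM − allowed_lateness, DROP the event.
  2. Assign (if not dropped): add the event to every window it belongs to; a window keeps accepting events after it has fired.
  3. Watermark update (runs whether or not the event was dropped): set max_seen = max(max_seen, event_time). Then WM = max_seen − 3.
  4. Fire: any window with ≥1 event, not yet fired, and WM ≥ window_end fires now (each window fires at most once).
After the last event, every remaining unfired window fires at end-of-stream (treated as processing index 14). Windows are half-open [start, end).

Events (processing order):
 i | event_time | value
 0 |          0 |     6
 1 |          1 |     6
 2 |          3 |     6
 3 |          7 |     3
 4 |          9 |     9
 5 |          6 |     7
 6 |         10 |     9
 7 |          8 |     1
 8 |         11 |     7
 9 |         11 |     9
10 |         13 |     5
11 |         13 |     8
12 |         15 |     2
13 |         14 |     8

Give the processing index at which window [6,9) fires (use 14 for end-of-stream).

10

i=0 t=0 v=6: → [0,3); WM=-3
i=1 t=1 v=6: → [0,3); WM=-2
i=2 t=3 v=6: → [3,6); WM=0
i=3 t=7 v=3: → [6,9); WM=4; [0,3) fires=6
i=4 t=9 v=9: → [9,12); WM=6; [3,6) fires=6
i=5 t=6 v=7: → [6,9); WM=6
i=6 t=10 v=9: → [9,12); WM=7
i=7 t=8 v=1: → [6,9); WM=7
i=8 t=11 v=7: → [9,12); WM=8
i=9 t=11 v=9: → [9,12); WM=8
i=10 t=13 v=5: → [12,15); WM=10; [6,9) fires=7
i=11 t=13 v=8: → [12,15); WM=10
i=12 t=15 v=2: → [15,18); WM=12; [9,12) fires=9
i=13 t=14 v=8: → [12,15); WM=12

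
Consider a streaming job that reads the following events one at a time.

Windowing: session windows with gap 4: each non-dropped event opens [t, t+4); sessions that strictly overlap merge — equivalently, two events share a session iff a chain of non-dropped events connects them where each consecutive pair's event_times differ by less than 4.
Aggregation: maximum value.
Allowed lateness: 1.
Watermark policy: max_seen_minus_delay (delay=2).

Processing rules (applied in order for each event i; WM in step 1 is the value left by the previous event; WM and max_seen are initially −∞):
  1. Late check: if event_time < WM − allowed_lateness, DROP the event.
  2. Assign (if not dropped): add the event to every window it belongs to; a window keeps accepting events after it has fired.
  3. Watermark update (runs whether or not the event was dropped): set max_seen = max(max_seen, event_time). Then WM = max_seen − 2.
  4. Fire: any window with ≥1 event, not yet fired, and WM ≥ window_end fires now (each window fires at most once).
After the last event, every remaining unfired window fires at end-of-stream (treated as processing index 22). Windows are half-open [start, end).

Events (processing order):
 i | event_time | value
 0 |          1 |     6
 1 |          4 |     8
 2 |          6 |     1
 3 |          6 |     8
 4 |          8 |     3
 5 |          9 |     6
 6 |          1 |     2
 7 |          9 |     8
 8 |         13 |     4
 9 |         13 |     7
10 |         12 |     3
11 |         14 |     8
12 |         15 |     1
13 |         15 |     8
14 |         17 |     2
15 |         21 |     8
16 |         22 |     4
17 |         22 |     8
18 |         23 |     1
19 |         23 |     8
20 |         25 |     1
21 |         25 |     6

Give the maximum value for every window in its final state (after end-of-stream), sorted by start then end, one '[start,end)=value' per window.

[1,21)=8 [21,29)=8

i=0 t=1 v=6: → [1,5); WM=-1
i=1 t=4 v=8: → [1,8); WM=2
i=2 t=6 v=1: → [1,10); WM=4
i=3 t=6 v=8: → [1,10); WM=4
i=4 t=8 v=3: → [1,12); WM=6
i=5 t=9 v=6: → [1,13); WM=7
i=6 t=1 v=2: DROP (t<7-1); WM=7
i=7 t=9 v=8: → [1,13); WM=7
i=8 t=13 v=4: → [13,17); WM=11
i=9 t=13 v=7: → [13,17); WM=11
i=10 t=12 v=3: → [1,17); WM=11
i=11 t=14 v=8: → [1,18); WM=12
i=12 t=15 v=1: → [1,19); WM=13
i=13 t=15 v=8: → [1,19); WM=13
i=14 t=17 v=2: → [1,21); WM=15
i=15 t=21 v=8: → [21,25); WM=19
i=16 t=22 v=4: → [21,26); WM=20
i=17 t=22 v=8: → [21,26); WM=20
i=18 t=23 v=1: → [21,27); WM=21
i=19 t=23 v=8: → [21,27); WM=21
i=20 t=25 v=1: → [21,29); WM=23
i=21 t=25 v=6: → [21,29); WM=23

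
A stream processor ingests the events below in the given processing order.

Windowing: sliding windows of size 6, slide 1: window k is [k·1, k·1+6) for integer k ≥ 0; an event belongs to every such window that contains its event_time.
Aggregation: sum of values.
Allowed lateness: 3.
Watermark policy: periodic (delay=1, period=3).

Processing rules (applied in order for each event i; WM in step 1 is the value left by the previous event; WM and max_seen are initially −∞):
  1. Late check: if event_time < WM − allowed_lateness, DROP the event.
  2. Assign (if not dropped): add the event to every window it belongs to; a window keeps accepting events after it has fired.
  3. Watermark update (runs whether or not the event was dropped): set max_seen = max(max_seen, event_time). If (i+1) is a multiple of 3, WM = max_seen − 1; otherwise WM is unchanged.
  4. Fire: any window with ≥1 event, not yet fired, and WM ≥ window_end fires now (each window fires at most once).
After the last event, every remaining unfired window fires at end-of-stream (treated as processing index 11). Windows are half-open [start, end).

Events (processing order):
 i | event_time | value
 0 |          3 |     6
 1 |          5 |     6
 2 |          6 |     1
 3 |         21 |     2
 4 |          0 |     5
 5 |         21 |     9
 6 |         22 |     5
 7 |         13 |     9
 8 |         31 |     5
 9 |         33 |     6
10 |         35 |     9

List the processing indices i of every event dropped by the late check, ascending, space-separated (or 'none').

i=0 t=3 v=6: → [3,9),[2,8),[1,7),[0,6); WM=−∞
i=1 t=5 v=6: → [5,11),[4,10),[3,9),[2,8),[1,7),[0,6); WM=−∞
i=2 t=6 v=1: → [6,12),[5,11),[4,10),[3,9),[2,8),[1,7); WM=5
i=3 t=21 v=2: → [21,27),[20,26),[19,25),[18,24),[17,23),[16,22); WM=5
i=4 t=0 v=5: DROP (t<5-3); WM=5
i=5 t=21 v=9: → [21,27),[20,26),[19,25),[18,24),[17,23),[16,22); WM=20; [0,6) fires=12 [1,7) fires=13 [2,8) fires=13 [3,9) fires=13 [4,10) fires=7 [5,11) fires=7 [6,12) fires=1
i=6 t=22 v=5: → [22,28),[21,27),[20,26),[19,25),[18,24),[17,23); WM=20
i=7 t=13 v=9: DROP (t<20-3); WM=20
i=8 t=31 v=5: → [31,37),[30,36),[29,35),[28,34),[27,33),[26,32); WM=30; [16,22) fires=11 [17,23) fires=16 [18,24) fires=16 [19,25) fires=16 [20,26) fires=16 [21,27) fires=16 [22,28) fires=5
i=9 t=33 v=6: → [33,39),[32,38),[31,37),[30,36),[29,35),[28,34); WM=30
i=10 t=35 v=9: → [35,41),[34,40),[33,39),[32,38),[31,37),[30,36); WM=30

4 7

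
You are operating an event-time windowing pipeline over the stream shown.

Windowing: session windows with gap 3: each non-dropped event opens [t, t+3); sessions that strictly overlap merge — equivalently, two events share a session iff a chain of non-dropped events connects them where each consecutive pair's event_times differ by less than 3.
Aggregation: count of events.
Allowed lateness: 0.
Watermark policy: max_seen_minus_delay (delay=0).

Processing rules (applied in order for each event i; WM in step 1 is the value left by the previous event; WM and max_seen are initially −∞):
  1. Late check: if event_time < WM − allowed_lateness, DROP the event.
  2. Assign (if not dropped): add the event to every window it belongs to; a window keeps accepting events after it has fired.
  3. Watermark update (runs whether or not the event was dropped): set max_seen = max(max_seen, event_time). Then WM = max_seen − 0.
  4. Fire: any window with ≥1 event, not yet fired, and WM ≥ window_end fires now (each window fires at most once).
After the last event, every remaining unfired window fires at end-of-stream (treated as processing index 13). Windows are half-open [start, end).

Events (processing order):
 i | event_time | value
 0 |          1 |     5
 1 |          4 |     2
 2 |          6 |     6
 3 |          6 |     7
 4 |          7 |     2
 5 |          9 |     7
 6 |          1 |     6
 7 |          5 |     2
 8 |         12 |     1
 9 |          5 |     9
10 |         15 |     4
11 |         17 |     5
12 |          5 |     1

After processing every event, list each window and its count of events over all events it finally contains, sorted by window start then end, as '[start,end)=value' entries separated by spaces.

i=0 t=1 v=5: → [1,4); WM=1
i=1 t=4 v=2: → [4,7); WM=4
i=2 t=6 v=6: → [4,9); WM=6
i=3 t=6 v=7: → [4,9); WM=6
i=4 t=7 v=2: → [4,10); WM=7
i=5 t=9 v=7: → [4,12); WM=9
i=6 t=1 v=6: DROP (t<9-0); WM=9
i=7 t=5 v=2: DROP (t<9-0); WM=9
i=8 t=12 v=1: → [12,15); WM=12
i=9 t=5 v=9: DROP (t<12-0); WM=12
i=10 t=15 v=4: → [15,18); WM=15
i=11 t=17 v=5: → [15,20); WM=17
i=12 t=5 v=1: DROP (t<17-0); WM=17

[1,4)=1 [4,12)=5 [12,15)=1 [15,20)=2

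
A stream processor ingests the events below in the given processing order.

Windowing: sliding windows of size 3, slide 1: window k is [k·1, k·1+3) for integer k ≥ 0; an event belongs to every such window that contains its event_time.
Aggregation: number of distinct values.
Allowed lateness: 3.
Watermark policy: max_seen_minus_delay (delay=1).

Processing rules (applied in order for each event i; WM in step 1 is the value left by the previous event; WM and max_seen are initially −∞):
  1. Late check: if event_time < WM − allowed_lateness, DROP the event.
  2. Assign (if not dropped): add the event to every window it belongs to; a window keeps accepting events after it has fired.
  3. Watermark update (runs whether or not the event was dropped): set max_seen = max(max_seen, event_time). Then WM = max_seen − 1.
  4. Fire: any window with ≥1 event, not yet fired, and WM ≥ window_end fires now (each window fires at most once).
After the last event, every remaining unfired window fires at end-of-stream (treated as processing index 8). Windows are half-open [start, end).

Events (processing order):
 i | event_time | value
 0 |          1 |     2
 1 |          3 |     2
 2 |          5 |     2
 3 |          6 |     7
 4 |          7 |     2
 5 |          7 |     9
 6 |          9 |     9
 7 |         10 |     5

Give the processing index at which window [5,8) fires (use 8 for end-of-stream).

i=0 t=1 v=2: → [1,4),[0,3); WM=0
i=1 t=3 v=2: → [3,6),[2,5),[1,4); WM=2
i=2 t=5 v=2: → [5,8),[4,7),[3,6); WM=4; [0,3) fires=1 [1,4) fires=1
i=3 t=6 v=7: → [6,9),[5,8),[4,7); WM=5; [2,5) fires=1
i=4 t=7 v=2: → [7,10),[6,9),[5,8); WM=6; [3,6) fires=1
i=5 t=7 v=9: → [7,10),[6,9),[5,8); WM=6
i=6 t=9 v=9: → [9,12),[8,11),[7,10); WM=8; [4,7) fires=2 [5,8) fires=3
i=7 t=10 v=5: → [10,13),[9,12),[8,11); WM=9; [6,9) fires=3

6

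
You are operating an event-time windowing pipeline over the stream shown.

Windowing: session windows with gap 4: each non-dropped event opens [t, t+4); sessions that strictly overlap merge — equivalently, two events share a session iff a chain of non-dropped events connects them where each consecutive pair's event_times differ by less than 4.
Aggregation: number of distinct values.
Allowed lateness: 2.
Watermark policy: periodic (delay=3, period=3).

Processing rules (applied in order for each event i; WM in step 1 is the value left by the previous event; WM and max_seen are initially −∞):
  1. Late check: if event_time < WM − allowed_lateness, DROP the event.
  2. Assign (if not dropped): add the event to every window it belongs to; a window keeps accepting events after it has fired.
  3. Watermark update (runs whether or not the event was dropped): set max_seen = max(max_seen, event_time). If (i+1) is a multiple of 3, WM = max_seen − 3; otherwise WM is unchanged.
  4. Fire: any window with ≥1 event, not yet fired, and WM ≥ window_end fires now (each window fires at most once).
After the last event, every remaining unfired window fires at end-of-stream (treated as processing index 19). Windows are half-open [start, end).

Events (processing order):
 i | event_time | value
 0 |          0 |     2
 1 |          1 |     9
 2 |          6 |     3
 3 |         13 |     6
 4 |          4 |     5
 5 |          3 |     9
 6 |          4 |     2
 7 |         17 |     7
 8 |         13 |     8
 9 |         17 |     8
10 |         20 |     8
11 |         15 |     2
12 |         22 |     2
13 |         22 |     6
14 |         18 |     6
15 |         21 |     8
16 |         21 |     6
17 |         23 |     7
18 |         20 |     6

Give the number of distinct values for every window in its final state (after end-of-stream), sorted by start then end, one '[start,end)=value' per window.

i=0 t=0 v=2: → [0,4); WM=−∞
i=1 t=1 v=9: → [0,5); WM=−∞
i=2 t=6 v=3: → [6,10); WM=3
i=3 t=13 v=6: → [13,17); WM=3
i=4 t=4 v=5: → [0,10); WM=3
i=5 t=3 v=9: → [0,10); WM=10
i=6 t=4 v=2: DROP (t<10-2); WM=10
i=7 t=17 v=7: → [17,21); WM=10
i=8 t=13 v=8: → [13,17); WM=14
i=9 t=17 v=8: → [17,21); WM=14
i=10 t=20 v=8: → [17,24); WM=14
i=11 t=15 v=2: → [13,24); WM=17
i=12 t=22 v=2: → [13,26); WM=17
i=13 t=22 v=6: → [13,26); WM=17
i=14 t=18 v=6: → [13,26); WM=19
i=15 t=21 v=8: → [13,26); WM=19
i=16 t=21 v=6: → [13,26); WM=19
i=17 t=23 v=7: → [13,27); WM=20
i=18 t=20 v=6: → [13,27); WM=20

[0,10)=4 [13,27)=4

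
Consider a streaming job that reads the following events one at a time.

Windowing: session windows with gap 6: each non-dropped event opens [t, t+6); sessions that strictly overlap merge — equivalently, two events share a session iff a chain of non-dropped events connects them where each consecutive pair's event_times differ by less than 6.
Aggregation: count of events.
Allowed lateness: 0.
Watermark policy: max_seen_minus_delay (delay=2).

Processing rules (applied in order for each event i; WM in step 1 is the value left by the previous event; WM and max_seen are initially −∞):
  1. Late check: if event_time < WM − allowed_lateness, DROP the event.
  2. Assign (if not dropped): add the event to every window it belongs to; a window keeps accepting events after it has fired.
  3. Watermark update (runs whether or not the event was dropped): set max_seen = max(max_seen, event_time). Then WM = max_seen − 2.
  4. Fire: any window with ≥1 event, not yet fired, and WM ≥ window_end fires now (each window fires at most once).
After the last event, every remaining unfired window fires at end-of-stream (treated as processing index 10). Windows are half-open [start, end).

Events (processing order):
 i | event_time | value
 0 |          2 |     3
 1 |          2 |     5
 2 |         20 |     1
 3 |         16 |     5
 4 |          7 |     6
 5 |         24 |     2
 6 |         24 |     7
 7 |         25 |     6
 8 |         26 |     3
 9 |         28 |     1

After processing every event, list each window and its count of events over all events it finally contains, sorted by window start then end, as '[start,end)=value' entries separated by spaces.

[2,8)=2 [20,34)=6

i=0 t=2 v=3: → [2,8); WM=0
i=1 t=2 v=5: → [2,8); WM=0
i=2 t=20 v=1: → [20,26); WM=18
i=3 t=16 v=5: DROP (t<18-0); WM=18
i=4 t=7 v=6: DROP (t<18-0); WM=18
i=5 t=24 v=2: → [20,30); WM=22
i=6 t=24 v=7: → [20,30); WM=22
i=7 t=25 v=6: → [20,31); WM=23
i=8 t=26 v=3: → [20,32); WM=24
i=9 t=28 v=1: → [20,34); WM=26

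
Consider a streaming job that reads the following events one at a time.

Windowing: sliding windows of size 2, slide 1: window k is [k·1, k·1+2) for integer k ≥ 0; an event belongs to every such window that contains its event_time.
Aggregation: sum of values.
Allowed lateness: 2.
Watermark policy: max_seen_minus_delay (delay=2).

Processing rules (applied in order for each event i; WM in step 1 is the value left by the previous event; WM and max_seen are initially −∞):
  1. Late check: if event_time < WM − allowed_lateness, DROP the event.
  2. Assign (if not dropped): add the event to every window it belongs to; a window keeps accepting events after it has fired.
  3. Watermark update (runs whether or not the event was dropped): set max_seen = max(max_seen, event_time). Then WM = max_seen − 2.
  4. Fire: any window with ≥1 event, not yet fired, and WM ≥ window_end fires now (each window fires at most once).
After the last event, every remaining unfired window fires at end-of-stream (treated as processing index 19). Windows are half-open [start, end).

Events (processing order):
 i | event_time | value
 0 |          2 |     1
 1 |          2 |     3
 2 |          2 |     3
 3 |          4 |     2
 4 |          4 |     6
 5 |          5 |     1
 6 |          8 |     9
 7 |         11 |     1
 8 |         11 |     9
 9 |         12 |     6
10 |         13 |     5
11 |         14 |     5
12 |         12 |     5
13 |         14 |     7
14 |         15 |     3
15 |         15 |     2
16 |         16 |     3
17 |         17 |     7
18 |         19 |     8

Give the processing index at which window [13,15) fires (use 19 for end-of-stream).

17

i=0 t=2 v=1: → [2,4),[1,3); WM=0
i=1 t=2 v=3: → [2,4),[1,3); WM=0
i=2 t=2 v=3: → [2,4),[1,3); WM=0
i=3 t=4 v=2: → [4,6),[3,5); WM=2
i=4 t=4 v=6: → [4,6),[3,5); WM=2
i=5 t=5 v=1: → [5,7),[4,6); WM=3; [1,3) fires=7
i=6 t=8 v=9: → [8,10),[7,9); WM=6; [2,4) fires=7 [3,5) fires=8 [4,6) fires=9
i=7 t=11 v=1: → [11,13),[10,12); WM=9; [5,7) fires=1 [7,9) fires=9
i=8 t=11 v=9: → [11,13),[10,12); WM=9
i=9 t=12 v=6: → [12,14),[11,13); WM=10; [8,10) fires=9
i=10 t=13 v=5: → [13,15),[12,14); WM=11
i=11 t=14 v=5: → [14,16),[13,15); WM=12; [10,12) fires=10
i=12 t=12 v=5: → [12,14),[11,13); WM=12
i=13 t=14 v=7: → [14,16),[13,15); WM=12
i=14 t=15 v=3: → [15,17),[14,16); WM=13; [11,13) fires=21
i=15 t=15 v=2: → [15,17),[14,16); WM=13
i=16 t=16 v=3: → [16,18),[15,17); WM=14; [12,14) fires=16
i=17 t=17 v=7: → [17,19),[16,18); WM=15; [13,15) fires=17
i=18 t=19 v=8: → [19,21),[18,20); WM=17; [14,16) fires=17 [15,17) fires=8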